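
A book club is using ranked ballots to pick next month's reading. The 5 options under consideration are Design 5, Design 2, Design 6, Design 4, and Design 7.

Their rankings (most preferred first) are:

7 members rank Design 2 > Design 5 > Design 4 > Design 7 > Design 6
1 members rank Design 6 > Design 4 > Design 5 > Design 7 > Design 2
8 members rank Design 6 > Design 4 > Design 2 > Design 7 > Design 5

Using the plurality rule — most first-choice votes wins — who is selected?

First-place vote totals:
  Design 5: 0
  Design 2: 7
  Design 6: 9
  Design 4: 0
  Design 7: 0
Design 6 has the most first-place votes.

Design 6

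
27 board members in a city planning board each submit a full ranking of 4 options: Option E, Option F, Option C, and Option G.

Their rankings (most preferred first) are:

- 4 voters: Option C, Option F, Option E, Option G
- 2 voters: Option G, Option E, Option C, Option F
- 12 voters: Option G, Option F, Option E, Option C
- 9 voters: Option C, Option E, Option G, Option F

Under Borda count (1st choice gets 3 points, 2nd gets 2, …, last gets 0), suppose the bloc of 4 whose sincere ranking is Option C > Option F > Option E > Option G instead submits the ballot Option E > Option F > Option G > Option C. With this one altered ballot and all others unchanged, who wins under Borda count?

Option G

Borda totals with the altered ballot: Option E 46, Option F 32, Option C 29, Option G 55.
The winner is unchanged: still Option G.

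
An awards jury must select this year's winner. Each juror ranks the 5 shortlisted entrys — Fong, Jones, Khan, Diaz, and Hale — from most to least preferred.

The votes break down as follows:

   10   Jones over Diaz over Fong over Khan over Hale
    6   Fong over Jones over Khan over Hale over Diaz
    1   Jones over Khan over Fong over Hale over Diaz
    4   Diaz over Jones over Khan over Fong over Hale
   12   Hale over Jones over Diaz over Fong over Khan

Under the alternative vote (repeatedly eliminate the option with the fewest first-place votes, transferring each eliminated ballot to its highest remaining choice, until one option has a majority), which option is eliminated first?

Round 1: Hale 12, Jones 11, Fong 6, Diaz 4, Khan 0. Khan has the fewest and is eliminated.
Round 2: Hale 12, Jones 11, Fong 6, Diaz 4. Diaz has the fewest and is eliminated.
Round 3: Jones 15, Hale 12, Fong 6. Fong has the fewest and is eliminated.
Round 4: Jones 21, Hale 12. Jones has a majority.

Khan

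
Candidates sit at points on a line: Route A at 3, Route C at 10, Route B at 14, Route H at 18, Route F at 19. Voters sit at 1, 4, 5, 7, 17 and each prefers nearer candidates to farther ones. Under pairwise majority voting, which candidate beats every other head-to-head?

With single-peaked preferences on a line, the Condorcet winner is the candidate closest to the median voter.
The median voter (position 5) is closest to Route A at 3.
Check: Route A vs Route B — voters closer to Route A: 4 of 5.

Route A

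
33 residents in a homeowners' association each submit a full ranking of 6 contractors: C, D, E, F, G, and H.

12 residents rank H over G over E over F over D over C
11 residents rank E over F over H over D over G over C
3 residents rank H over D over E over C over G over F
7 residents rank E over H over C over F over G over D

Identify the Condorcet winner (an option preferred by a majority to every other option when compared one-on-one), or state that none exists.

E

Head-to-head results (33 voters total):
C vs D: D wins 26–7.
C vs E: E wins 33–0.
C vs F: F wins 23–10.
C vs G: G wins 23–10.
C vs H: H wins 33–0.
D vs E: E wins 30–3.
D vs F: F wins 30–3.
D vs G: G wins 19–14.
D vs H: H wins 33–0.
E vs F: E wins 33–0.
E vs G: E wins 21–12.
E vs H: E wins 18–15.
F vs G: F wins 18–15.
F vs H: H wins 22–11.
G vs H: H wins 33–0.
E beats each rival — C (33–0), D (30–3), F (33–0), G (21–12), H (18–15) — so E is the Condorcet winner.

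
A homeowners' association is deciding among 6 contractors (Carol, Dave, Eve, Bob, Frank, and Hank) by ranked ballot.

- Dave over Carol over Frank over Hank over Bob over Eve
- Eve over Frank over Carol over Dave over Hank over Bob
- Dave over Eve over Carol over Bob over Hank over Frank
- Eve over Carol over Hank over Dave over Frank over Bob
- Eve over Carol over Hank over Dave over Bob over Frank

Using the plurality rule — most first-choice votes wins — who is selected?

Eve

First-place vote totals:
  Carol: 0
  Dave: 2
  Eve: 3
  Bob: 0
  Frank: 0
  Hank: 0
Eve has the most first-place votes.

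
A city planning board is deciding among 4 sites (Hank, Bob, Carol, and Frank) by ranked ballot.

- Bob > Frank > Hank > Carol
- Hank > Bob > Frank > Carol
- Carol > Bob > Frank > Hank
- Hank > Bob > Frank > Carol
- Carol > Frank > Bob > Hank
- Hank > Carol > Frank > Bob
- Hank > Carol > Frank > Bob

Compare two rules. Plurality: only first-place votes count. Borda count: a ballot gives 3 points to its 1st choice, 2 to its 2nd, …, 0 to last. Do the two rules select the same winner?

Yes

Plurality first-place counts: Hank 4, Bob 1, Carol 2, Frank 0 → Hank.
Borda totals: Hank 13, Bob 10, Carol 10, Frank 9 → Hank.
The two rules agree on Hank.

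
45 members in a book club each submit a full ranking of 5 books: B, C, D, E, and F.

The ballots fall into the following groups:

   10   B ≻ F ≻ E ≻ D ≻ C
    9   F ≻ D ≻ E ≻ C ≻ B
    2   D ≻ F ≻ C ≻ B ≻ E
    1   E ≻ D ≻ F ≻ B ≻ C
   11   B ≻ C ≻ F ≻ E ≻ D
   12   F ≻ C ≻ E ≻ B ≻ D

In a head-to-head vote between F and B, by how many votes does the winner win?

3

Ballots ranking F above B: 9+2+1+12 = 24.
Ballots ranking B above F: 10+11 = 21.
F wins 24–21, a margin of 3.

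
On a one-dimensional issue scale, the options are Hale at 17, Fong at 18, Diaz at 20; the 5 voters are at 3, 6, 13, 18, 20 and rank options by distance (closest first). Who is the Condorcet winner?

With single-peaked preferences on a line, the Condorcet winner is the candidate closest to the median voter.
The median voter (position 13) is closest to Hale at 17.
Check: Hale vs Fong — voters closer to Hale: 3 of 5.

Hale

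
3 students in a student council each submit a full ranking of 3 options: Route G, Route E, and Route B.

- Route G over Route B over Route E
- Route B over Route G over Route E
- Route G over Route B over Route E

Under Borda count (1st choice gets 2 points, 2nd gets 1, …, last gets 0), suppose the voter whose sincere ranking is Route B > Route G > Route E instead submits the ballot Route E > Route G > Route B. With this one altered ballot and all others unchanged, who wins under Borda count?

Route G

Borda totals with the altered ballot: Route G 5, Route E 2, Route B 2.
The winner is unchanged: still Route G.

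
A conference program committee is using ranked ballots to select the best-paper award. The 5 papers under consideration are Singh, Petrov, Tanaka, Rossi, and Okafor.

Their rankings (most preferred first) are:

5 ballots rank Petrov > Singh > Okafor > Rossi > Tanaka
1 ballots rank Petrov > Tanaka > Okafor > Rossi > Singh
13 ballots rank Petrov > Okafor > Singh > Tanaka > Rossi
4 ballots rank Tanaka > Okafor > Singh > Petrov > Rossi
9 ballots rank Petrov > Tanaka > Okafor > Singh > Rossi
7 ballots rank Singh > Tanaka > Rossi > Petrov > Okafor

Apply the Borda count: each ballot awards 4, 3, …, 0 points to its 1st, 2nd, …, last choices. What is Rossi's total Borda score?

Borda scores:
  Singh: 5·3 + 0 + 13·2 + 4·2 + 9·1 + 7·4 = 86
  Petrov: 5·4 + 4 + 13·4 + 4·1 + 9·4 + 7·1 = 123
  Tanaka: 5·0 + 3 + 13·1 + 4·4 + 9·3 + 7·3 = 80
  Rossi: 5·1 + 1 + 13·0 + 4·0 + 9·0 + 7·2 = 20
  Okafor: 5·2 + 2 + 13·3 + 4·3 + 9·2 + 7·0 = 81

20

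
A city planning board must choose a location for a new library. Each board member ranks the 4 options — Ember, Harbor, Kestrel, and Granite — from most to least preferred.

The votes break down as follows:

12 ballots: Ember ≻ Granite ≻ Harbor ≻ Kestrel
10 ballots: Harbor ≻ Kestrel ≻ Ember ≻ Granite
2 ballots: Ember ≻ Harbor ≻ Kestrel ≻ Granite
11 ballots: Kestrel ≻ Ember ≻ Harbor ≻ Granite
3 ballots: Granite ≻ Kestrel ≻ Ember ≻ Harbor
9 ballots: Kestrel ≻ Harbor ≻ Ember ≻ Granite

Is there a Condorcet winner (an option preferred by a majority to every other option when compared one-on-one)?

Head-to-head results (47 voters total):
Ember vs Harbor: Ember wins 28–19.
Ember vs Kestrel: Kestrel wins 33–14.
Ember vs Granite: Ember wins 44–3.
Harbor vs Kestrel: Harbor wins 24–23.
Harbor vs Granite: Harbor wins 32–15.
Kestrel vs Granite: Kestrel wins 32–15.
No candidate beats all others: Ember beats Harbor beats Kestrel beats Ember, a majority cycle.

No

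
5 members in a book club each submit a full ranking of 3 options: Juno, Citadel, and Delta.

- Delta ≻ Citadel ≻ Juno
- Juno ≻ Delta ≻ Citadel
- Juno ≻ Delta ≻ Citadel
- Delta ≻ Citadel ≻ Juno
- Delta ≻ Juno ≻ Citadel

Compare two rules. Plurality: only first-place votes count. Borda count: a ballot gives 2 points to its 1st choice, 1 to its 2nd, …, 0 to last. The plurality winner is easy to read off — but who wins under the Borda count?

Delta

Plurality first-place counts: Juno 2, Citadel 0, Delta 3 → Delta.
Borda totals: Juno 5, Citadel 2, Delta 8 → Delta.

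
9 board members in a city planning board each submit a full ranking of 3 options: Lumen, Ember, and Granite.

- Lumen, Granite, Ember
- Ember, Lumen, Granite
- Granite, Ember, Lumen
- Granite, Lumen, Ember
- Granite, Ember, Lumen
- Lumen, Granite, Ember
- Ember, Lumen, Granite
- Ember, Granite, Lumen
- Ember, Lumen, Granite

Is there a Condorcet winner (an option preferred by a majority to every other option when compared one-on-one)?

Head-to-head results (9 voters total):
Lumen vs Ember: Ember wins 6–3.
Lumen vs Granite: Lumen wins 5–4.
Ember vs Granite: Granite wins 5–4.
No candidate beats all others: Lumen beats Granite beats Ember beats Lumen, a majority cycle.

No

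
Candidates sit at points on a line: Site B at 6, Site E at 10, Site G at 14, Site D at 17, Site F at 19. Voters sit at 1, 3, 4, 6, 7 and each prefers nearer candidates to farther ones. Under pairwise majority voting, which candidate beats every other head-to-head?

With single-peaked preferences on a line, the Condorcet winner is the candidate closest to the median voter.
The median voter (position 4) is closest to Site B at 6.
Check: Site B vs Site F — voters closer to Site B: 5 of 5.

Site B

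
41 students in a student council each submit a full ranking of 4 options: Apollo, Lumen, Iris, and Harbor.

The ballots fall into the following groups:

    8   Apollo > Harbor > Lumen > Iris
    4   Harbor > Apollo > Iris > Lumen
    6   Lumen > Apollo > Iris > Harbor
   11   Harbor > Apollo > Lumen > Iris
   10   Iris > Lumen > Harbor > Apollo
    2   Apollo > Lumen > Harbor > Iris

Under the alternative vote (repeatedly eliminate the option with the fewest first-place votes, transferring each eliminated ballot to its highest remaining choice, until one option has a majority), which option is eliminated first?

Lumen

Round 1: Harbor 15, Apollo 10, Iris 10, Lumen 6. Lumen has the fewest and is eliminated.
Round 2: Apollo 16, Harbor 15, Iris 10. Iris has the fewest and is eliminated.
Round 3: Harbor 25, Apollo 16. Harbor has a majority.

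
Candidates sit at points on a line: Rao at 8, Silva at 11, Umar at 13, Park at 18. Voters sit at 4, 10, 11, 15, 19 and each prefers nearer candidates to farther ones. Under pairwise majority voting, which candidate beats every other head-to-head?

With single-peaked preferences on a line, the Condorcet winner is the candidate closest to the median voter.
The median voter (position 11) is closest to Silva at 11.
Check: Silva vs Park — voters closer to Silva: 3 of 5.

Silva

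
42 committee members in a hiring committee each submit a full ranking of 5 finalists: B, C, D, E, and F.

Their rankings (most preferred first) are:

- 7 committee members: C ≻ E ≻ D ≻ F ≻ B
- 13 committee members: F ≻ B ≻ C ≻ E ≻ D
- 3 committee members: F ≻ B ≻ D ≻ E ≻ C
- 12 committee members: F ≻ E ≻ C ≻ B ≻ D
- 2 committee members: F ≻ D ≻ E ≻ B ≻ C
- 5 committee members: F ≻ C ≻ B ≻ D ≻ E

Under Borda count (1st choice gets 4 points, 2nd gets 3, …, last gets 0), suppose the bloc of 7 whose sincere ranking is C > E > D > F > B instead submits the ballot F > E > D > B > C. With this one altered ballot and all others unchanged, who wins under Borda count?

F

Borda totals with the altered ballot: B 79, C 65, D 31, E 77, F 168.
The winner is unchanged: still F.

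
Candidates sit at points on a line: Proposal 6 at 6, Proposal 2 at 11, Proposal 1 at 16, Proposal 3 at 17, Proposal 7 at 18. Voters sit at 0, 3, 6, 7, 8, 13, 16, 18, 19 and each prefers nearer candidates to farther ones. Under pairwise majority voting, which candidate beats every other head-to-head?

With single-peaked preferences on a line, the Condorcet winner is the candidate closest to the median voter.
The median voter (position 8) is closest to Proposal 6 at 6.
Check: Proposal 6 vs Proposal 2 — voters closer to Proposal 6: 5 of 9.

Proposal 6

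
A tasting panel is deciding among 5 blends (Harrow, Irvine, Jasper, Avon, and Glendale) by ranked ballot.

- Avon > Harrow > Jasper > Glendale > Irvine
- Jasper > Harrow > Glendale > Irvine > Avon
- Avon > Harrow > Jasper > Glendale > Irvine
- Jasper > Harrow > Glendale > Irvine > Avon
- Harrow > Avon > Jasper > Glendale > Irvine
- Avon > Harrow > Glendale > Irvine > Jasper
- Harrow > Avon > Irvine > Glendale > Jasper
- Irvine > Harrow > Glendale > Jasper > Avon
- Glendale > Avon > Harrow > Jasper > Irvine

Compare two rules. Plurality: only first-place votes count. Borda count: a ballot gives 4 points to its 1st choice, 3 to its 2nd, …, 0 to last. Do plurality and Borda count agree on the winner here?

No

Plurality first-place counts: Harrow 2, Irvine 1, Jasper 2, Avon 3, Glendale 1 → Avon.
Borda totals: Harrow 28, Irvine 9, Jasper 16, Avon 21, Glendale 16 → Harrow.
The two rules disagree: plurality picks Avon, Borda picks Harrow.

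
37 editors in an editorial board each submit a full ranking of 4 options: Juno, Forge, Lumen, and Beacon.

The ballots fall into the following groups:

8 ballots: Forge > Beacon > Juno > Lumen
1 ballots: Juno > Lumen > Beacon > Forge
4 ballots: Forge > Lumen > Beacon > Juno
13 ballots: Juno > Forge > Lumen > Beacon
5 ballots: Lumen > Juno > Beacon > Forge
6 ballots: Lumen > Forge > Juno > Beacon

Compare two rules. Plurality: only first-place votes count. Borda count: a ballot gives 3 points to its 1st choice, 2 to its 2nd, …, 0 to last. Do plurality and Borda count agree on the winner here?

Plurality first-place counts: Juno 14, Forge 12, Lumen 11, Beacon 0 → Juno.
Borda totals: Juno 66, Forge 74, Lumen 56, Beacon 26 → Forge.
The two rules disagree: plurality picks Juno, Borda picks Forge.

No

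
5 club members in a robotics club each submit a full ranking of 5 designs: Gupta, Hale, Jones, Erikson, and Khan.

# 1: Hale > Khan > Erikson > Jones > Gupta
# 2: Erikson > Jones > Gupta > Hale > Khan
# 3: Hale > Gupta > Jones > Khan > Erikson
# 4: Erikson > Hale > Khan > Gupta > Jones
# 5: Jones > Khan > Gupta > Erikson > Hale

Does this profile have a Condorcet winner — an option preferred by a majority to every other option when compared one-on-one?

No

Head-to-head results (5 voters total):
Gupta vs Hale: Hale wins 3–2.
Gupta vs Jones: Jones wins 3–2.
Gupta vs Erikson: Erikson wins 3–2.
Gupta vs Khan: Khan wins 3–2.
Hale vs Jones: Hale wins 3–2.
Hale vs Erikson: Erikson wins 3–2.
Hale vs Khan: Hale wins 4–1.
Jones vs Erikson: Erikson wins 3–2.
Jones vs Khan: Jones wins 3–2.
Erikson vs Khan: Khan wins 3–2.
No candidate beats all others: Hale beats Khan beats Erikson beats Hale, a majority cycle.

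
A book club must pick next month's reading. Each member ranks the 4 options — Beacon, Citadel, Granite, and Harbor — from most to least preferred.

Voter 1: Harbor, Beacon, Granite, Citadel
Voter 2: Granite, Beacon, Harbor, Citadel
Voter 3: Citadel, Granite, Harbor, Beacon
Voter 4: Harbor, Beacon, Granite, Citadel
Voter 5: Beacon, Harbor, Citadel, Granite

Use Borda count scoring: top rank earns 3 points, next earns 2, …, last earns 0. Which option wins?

Harbor

Borda scores:
  Beacon: 2 + 2 + 0 + 2 + 3 = 9
  Citadel: 0 + 0 + 3 + 0 + 1 = 4
  Granite: 1 + 3 + 2 + 1 + 0 = 7
  Harbor: 3 + 1 + 1 + 3 + 2 = 10
Harbor has the highest total.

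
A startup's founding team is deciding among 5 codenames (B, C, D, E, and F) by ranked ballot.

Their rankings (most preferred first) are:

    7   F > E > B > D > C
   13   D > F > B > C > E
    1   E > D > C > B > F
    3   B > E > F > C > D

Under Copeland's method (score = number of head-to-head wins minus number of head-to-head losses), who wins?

Pairwise results:
  B vs C: B wins 23–1.
  B vs D: D wins 14–10.
  B vs E: B wins 16–8.
  B vs F: F wins 20–4.
  C vs D: D wins 21–3.
  C vs E: C wins 13–11.
  C vs F: F wins 23–1.
  D vs E: D wins 13–11.
  D vs F: D wins 14–10.
  E vs F: F wins 20–4.
Copeland scores (wins − losses):
  B: 2 − 2 = 0
  C: 1 − 3 = -2
  D: 4 − 0 = 4
  E: 0 − 4 = -4
  F: 3 − 1 = 2
D has the best Copeland score.

D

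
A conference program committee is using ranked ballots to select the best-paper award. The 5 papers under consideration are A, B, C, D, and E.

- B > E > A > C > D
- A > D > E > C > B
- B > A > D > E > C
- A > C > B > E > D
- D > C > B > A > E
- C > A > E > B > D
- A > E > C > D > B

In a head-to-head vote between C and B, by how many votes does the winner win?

Ballots ranking C above B: 5.
Ballots ranking B above C: 2.
C wins 5–2, a margin of 3.

3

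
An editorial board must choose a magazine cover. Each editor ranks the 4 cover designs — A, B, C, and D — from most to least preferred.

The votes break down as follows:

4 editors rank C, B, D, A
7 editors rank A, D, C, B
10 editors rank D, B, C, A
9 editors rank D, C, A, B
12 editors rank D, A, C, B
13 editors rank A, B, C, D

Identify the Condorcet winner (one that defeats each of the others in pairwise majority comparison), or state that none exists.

D

Head-to-head results (55 voters total):
A vs B: A wins 41–14.
A vs C: A wins 32–23.
A vs D: D wins 35–20.
B vs C: C wins 32–23.
B vs D: D wins 38–17.
C vs D: D wins 38–17.
D beats each rival — A (35–20), B (38–17), C (38–17) — so D is the Condorcet winner.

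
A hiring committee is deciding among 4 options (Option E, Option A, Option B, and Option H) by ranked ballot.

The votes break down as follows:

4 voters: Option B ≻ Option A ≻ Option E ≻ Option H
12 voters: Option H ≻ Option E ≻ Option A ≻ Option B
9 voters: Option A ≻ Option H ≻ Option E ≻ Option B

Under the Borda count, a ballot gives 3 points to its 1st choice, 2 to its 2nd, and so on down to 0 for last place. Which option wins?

Option H

Borda scores:
  Option E: 4·1 + 12·2 + 9·1 = 37
  Option A: 4·2 + 12·1 + 9·3 = 47
  Option B: 4·3 + 12·0 + 9·0 = 12
  Option H: 4·0 + 12·3 + 9·2 = 54
Option H has the highest total.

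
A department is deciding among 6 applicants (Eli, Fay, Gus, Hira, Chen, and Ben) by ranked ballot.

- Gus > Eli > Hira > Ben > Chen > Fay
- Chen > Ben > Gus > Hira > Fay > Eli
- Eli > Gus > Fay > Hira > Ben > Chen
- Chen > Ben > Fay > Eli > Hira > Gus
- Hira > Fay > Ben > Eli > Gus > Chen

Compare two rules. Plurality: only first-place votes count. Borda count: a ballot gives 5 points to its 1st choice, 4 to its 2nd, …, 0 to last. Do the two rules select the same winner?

Plurality first-place counts: Eli 1, Fay 0, Gus 1, Hira 1, Chen 2, Ben 0 → Chen.
Borda totals: Eli 13, Fay 11, Gus 13, Hira 13, Chen 11, Ben 14 → Ben.
The two rules disagree: plurality picks Chen, Borda picks Ben.

No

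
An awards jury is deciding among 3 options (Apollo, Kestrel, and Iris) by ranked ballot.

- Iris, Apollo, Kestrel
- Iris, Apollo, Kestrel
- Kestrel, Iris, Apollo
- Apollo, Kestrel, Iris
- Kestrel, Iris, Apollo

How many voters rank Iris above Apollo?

4

Ballots ranking Iris above Apollo: 4.
Ballots ranking Apollo above Iris: 1.
So 4 of 5 voters prefer Iris to Apollo.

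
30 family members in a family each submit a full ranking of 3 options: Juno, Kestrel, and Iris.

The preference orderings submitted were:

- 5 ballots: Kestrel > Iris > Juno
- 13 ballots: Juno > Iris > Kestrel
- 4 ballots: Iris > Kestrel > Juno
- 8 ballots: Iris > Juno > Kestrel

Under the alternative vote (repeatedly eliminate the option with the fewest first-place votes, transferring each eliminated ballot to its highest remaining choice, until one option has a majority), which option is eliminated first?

Kestrel

Round 1: Juno 13, Iris 12, Kestrel 5. Kestrel has the fewest and is eliminated.
Round 2: Iris 17, Juno 13. Iris has a majority.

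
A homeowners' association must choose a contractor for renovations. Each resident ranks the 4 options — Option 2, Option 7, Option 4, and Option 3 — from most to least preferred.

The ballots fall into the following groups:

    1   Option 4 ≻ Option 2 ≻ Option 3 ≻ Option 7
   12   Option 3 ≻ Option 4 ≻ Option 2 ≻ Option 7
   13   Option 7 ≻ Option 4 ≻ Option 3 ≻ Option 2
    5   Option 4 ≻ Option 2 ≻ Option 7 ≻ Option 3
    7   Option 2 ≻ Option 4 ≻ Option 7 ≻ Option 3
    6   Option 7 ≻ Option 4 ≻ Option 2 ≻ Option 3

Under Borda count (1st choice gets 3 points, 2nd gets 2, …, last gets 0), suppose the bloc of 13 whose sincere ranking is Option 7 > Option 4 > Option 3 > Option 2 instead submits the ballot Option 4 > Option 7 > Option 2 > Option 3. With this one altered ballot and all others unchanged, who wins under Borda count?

Borda totals with the altered ballot: Option 2 64, Option 7 56, Option 4 107, Option 3 37.
The winner is unchanged: still Option 4.

Option 4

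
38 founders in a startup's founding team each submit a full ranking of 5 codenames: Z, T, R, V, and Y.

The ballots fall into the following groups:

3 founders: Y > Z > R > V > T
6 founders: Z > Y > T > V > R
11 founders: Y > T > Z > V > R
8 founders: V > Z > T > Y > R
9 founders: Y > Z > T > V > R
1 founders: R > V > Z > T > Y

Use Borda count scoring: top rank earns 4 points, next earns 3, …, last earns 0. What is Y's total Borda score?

118

Borda scores:
  Z: 3·3 + 6·4 + 11·2 + 8·3 + 9·3 + 2 = 108
  T: 3·0 + 6·2 + 11·3 + 8·2 + 9·2 + 1 = 80
  R: 3·2 + 6·0 + 11·0 + 8·0 + 9·0 + 4 = 10
  V: 3·1 + 6·1 + 11·1 + 8·4 + 9·1 + 3 = 64
  Y: 3·4 + 6·3 + 11·4 + 8·1 + 9·4 + 0 = 118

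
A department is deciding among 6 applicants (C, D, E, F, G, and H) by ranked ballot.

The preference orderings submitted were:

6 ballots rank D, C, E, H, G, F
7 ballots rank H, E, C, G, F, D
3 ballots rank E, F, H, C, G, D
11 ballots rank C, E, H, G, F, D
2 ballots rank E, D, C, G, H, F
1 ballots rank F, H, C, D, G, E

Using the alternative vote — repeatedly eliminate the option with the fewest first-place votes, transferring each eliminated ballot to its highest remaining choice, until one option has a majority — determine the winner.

Round 1: C 11, H 7, D 6, E 5, F 1, G 0. G has the fewest and is eliminated.
Round 2: C 11, H 7, D 6, E 5, F 1. F has the fewest and is eliminated.
Round 3: C 11, H 8, D 6, E 5. E has the fewest and is eliminated.
Round 4: C 11, H 11, D 8. D has the fewest and is eliminated.
Round 5: C 19, H 11. C has a majority.

C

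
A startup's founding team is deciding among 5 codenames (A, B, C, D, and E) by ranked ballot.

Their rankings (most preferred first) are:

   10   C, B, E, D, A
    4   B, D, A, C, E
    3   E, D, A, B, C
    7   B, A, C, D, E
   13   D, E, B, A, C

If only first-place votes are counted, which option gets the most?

First-place vote totals:
  A: 0
  B: 11
  C: 10
  D: 13
  E: 3
D has the most first-place votes.

D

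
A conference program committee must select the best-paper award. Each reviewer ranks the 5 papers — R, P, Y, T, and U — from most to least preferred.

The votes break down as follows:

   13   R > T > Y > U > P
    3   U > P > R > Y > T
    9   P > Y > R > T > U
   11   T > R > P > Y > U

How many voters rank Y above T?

Ballots ranking Y above T: 3+9 = 12.
Ballots ranking T above Y: 13+11 = 24.
So 12 of 36 voters prefer Y to T.

12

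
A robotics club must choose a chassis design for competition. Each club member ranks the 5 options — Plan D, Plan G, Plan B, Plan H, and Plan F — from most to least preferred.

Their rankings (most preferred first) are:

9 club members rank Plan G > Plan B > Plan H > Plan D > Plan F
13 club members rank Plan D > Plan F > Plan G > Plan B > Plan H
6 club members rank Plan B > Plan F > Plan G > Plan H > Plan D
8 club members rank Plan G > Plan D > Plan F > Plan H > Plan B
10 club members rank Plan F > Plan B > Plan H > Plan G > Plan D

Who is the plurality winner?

Plan G

First-place vote totals:
  Plan D: 13
  Plan G: 17
  Plan B: 6
  Plan H: 0
  Plan F: 10
Plan G has the most first-place votes.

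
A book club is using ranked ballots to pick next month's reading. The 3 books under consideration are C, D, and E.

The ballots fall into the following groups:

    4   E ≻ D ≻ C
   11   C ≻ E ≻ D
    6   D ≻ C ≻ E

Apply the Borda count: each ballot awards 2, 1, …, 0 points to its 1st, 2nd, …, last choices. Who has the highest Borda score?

C

Borda scores:
  C: 4·0 + 11·2 + 6·1 = 28
  D: 4·1 + 11·0 + 6·2 = 16
  E: 4·2 + 11·1 + 6·0 = 19
C has the highest total.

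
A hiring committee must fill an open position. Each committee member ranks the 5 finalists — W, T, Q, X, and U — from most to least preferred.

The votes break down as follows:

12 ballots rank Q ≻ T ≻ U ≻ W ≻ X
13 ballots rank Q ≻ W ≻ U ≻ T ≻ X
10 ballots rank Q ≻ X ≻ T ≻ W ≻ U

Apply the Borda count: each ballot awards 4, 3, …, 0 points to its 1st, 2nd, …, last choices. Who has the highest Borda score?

Q

Borda scores:
  W: 12·1 + 13·3 + 10·1 = 61
  T: 12·3 + 13·1 + 10·2 = 69
  Q: 12·4 + 13·4 + 10·4 = 140
  X: 12·0 + 13·0 + 10·3 = 30
  U: 12·2 + 13·2 + 10·0 = 50
Q has the highest total.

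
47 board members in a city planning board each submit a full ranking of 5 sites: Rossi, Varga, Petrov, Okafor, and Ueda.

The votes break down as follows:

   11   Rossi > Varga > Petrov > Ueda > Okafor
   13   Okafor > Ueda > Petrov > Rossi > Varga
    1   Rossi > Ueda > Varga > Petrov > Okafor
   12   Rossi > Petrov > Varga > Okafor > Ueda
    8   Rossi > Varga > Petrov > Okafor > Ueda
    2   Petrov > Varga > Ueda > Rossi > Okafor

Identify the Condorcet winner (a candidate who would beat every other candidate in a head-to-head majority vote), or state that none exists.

Rossi

Head-to-head results (47 voters total):
Rossi vs Varga: Rossi wins 45–2.
Rossi vs Petrov: Rossi wins 32–15.
Rossi vs Okafor: Rossi wins 34–13.
Rossi vs Ueda: Rossi wins 32–15.
Varga vs Petrov: Petrov wins 27–20.
Varga vs Okafor: Varga wins 34–13.
Varga vs Ueda: Varga wins 33–14.
Petrov vs Okafor: Petrov wins 34–13.
Petrov vs Ueda: Petrov wins 33–14.
Okafor vs Ueda: Okafor wins 33–14.
Rossi beats each rival — Varga (45–2), Petrov (32–15), Okafor (34–13), Ueda (32–15) — so Rossi is the Condorcet winner.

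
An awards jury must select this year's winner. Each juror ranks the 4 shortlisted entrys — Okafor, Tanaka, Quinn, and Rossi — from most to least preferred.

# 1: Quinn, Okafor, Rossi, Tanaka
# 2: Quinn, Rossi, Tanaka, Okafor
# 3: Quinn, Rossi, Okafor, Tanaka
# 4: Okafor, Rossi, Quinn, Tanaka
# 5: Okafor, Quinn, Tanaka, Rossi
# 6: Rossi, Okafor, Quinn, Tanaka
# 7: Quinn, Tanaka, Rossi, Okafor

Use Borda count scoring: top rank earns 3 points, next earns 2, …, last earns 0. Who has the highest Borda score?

Borda scores:
  Okafor: 2 + 0 + 1 + 3 + 3 + 2 + 0 = 11
  Tanaka: 0 + 1 + 0 + 0 + 1 + 0 + 2 = 4
  Quinn: 3 + 3 + 3 + 1 + 2 + 1 + 3 = 16
  Rossi: 1 + 2 + 2 + 2 + 0 + 3 + 1 = 11
Quinn has the highest total.

Quinn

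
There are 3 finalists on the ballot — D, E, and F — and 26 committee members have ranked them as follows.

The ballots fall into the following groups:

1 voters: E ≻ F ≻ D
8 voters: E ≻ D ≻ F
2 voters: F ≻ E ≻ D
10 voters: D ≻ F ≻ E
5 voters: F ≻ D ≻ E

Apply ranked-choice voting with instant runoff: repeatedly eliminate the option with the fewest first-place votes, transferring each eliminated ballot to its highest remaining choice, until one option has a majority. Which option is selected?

D

Round 1: D 10, E 9, F 7. F has the fewest and is eliminated.
Round 2: D 15, E 11. D has a majority.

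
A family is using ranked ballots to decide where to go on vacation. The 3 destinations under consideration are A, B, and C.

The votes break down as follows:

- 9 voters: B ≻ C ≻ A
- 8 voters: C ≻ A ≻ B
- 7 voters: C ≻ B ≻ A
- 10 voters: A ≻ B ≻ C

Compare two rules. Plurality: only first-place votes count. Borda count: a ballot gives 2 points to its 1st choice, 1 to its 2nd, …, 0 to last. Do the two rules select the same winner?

Yes

Plurality first-place counts: A 10, B 9, C 15 → C.
Borda totals: A 28, B 35, C 39 → C.
The two rules agree on C.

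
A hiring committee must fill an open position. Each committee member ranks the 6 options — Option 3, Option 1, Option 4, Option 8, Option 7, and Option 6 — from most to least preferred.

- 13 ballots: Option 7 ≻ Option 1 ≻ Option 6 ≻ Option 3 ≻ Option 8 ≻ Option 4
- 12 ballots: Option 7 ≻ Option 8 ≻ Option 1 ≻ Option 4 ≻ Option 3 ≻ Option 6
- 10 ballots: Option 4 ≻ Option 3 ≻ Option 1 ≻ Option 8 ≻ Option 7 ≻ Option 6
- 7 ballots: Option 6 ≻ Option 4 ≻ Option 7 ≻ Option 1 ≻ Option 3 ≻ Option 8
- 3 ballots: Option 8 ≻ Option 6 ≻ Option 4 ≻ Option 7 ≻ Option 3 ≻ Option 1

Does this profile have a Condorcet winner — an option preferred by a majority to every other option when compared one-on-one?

Yes

Head-to-head results (45 voters total):
Option 3 vs Option 1: Option 1 wins 32–13.
Option 3 vs Option 4: Option 4 wins 32–13.
Option 3 vs Option 8: Option 3 wins 30–15.
Option 3 vs Option 7: Option 7 wins 35–10.
Option 3 vs Option 6: Option 6 wins 23–22.
Option 1 vs Option 4: Option 1 wins 25–20.
Option 1 vs Option 8: Option 1 wins 30–15.
Option 1 vs Option 7: Option 7 wins 35–10.
Option 1 vs Option 6: Option 1 wins 35–10.
Option 4 vs Option 8: Option 8 wins 28–17.
Option 4 vs Option 7: Option 7 wins 25–20.
Option 4 vs Option 6: Option 6 wins 23–22.
Option 8 vs Option 7: Option 7 wins 32–13.
Option 8 vs Option 6: Option 8 wins 25–20.
Option 7 vs Option 6: Option 7 wins 35–10.
Option 7 beats each rival — Option 3 (35–10), Option 1 (35–10), Option 4 (25–20), Option 8 (32–13), Option 6 (35–10) — so Option 7 is the Condorcet winner.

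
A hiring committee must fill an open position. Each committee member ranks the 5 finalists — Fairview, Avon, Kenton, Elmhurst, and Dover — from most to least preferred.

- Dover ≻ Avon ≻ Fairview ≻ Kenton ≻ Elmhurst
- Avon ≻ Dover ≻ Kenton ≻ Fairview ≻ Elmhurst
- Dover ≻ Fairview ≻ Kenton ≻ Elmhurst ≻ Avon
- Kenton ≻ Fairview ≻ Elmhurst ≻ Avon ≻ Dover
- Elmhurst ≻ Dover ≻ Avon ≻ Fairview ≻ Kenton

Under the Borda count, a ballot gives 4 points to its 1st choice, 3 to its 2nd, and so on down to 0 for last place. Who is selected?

Dover

Borda scores:
  Fairview: 2 + 1 + 3 + 3 + 1 = 10
  Avon: 3 + 4 + 0 + 1 + 2 = 10
  Kenton: 1 + 2 + 2 + 4 + 0 = 9
  Elmhurst: 0 + 0 + 1 + 2 + 4 = 7
  Dover: 4 + 3 + 4 + 0 + 3 = 14
Dover has the highest total.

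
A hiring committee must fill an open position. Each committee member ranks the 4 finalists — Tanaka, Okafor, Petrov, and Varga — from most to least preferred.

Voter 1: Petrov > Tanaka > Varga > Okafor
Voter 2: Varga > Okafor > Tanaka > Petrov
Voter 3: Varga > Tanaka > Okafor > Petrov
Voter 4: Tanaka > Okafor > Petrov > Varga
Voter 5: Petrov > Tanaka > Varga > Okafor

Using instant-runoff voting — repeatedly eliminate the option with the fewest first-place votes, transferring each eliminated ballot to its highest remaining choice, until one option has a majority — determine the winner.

Round 1: Petrov 2, Varga 2, Tanaka 1, Okafor 0. Okafor has the fewest and is eliminated.
Round 2: Petrov 2, Varga 2, Tanaka 1. Tanaka has the fewest and is eliminated.
Round 3: Petrov 3, Varga 2. Petrov has a majority.

Petrov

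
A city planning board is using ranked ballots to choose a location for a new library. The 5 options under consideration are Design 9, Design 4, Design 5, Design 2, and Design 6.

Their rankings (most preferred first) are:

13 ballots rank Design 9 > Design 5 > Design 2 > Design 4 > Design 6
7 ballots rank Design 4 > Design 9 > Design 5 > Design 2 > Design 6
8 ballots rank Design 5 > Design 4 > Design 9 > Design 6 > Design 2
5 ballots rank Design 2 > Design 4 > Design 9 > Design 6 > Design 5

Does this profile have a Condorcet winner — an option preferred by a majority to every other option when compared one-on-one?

Head-to-head results (33 voters total):
Design 9 vs Design 4: Design 4 wins 20–13.
Design 9 vs Design 5: Design 9 wins 25–8.
Design 9 vs Design 2: Design 9 wins 28–5.
Design 9 vs Design 6: Design 9 wins 33–0.
Design 4 vs Design 5: Design 5 wins 21–12.
Design 4 vs Design 2: Design 2 wins 18–15.
Design 4 vs Design 6: Design 4 wins 33–0.
Design 5 vs Design 2: Design 5 wins 28–5.
Design 5 vs Design 6: Design 5 wins 28–5.
Design 2 vs Design 6: Design 2 wins 25–8.
No candidate beats all others: Design 9 beats Design 5 beats Design 4 beats Design 9, a majority cycle.

No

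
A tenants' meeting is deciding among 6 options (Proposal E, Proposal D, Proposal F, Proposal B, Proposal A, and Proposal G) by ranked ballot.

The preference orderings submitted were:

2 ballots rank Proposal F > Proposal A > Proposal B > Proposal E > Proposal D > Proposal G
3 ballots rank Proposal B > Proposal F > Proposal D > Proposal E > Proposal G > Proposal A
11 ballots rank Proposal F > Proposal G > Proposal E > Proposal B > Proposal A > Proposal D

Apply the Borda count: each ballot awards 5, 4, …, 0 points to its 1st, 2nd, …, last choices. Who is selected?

Proposal F

Borda scores:
  Proposal E: 2·2 + 3·2 + 11·3 = 43
  Proposal D: 2·1 + 3·3 + 11·0 = 11
  Proposal F: 2·5 + 3·4 + 11·5 = 77
  Proposal B: 2·3 + 3·5 + 11·2 = 43
  Proposal A: 2·4 + 3·0 + 11·1 = 19
  Proposal G: 2·0 + 3·1 + 11·4 = 47
Proposal F has the highest total.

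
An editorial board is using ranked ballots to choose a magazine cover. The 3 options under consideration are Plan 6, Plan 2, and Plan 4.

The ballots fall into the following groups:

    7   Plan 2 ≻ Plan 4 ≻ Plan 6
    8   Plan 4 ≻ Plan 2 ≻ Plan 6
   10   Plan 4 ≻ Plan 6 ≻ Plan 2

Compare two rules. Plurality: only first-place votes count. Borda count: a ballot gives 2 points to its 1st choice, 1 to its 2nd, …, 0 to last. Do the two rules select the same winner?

Yes

Plurality first-place counts: Plan 6 0, Plan 2 7, Plan 4 18 → Plan 4.
Borda totals: Plan 6 10, Plan 2 22, Plan 4 43 → Plan 4.
The two rules agree on Plan 4.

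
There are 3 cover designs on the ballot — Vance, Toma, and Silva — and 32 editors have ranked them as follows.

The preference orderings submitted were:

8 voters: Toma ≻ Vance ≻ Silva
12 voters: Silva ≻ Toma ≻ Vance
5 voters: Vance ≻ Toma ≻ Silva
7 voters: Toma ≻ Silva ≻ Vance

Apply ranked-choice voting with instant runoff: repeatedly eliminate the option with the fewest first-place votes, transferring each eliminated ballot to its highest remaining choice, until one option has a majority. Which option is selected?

Toma

Round 1: Toma 15, Silva 12, Vance 5. Vance has the fewest and is eliminated.
Round 2: Toma 20, Silva 12. Toma has a majority.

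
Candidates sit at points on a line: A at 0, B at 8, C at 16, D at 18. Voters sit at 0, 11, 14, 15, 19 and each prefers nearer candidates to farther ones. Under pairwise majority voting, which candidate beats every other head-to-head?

C

With single-peaked preferences on a line, the Condorcet winner is the candidate closest to the median voter.
The median voter (position 14) is closest to C at 16.
Check: C vs B — voters closer to C: 3 of 5.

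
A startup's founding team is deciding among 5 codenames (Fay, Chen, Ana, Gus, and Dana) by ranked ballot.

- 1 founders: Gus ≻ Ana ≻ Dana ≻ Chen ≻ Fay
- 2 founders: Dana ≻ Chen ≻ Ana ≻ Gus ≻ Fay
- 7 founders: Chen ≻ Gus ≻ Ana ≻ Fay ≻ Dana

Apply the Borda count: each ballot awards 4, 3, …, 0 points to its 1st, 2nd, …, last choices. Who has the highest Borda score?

Chen

Borda scores:
  Fay: 0 + 2·0 + 7·1 = 7
  Chen: 1 + 2·3 + 7·4 = 35
  Ana: 3 + 2·2 + 7·2 = 21
  Gus: 4 + 2·1 + 7·3 = 27
  Dana: 2 + 2·4 + 7·0 = 10
Chen has the highest total.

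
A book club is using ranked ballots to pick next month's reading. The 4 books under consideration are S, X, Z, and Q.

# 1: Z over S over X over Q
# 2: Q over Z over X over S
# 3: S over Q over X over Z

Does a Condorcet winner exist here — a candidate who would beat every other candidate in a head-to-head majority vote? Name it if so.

Head-to-head results (3 voters total):
S vs X: S wins 2–1.
S vs Z: Z wins 2–1.
S vs Q: S wins 2–1.
X vs Z: Z wins 2–1.
X vs Q: Q wins 2–1.
Z vs Q: Q wins 2–1.
No candidate beats all others: S beats Q beats Z beats S, a majority cycle.

No Condorcet winner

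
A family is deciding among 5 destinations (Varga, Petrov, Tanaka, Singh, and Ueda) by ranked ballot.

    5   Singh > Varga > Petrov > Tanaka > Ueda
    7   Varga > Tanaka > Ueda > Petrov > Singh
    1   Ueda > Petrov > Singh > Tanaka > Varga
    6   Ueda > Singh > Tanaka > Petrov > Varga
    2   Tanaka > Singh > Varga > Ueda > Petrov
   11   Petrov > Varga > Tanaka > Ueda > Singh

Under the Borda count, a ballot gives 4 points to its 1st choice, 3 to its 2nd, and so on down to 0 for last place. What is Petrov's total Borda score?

70

Borda scores:
  Varga: 5·3 + 7·4 + 0 + 6·0 + 2·2 + 11·3 = 80
  Petrov: 5·2 + 7·1 + 3 + 6·1 + 2·0 + 11·4 = 70
  Tanaka: 5·1 + 7·3 + 1 + 6·2 + 2·4 + 11·2 = 69
  Singh: 5·4 + 7·0 + 2 + 6·3 + 2·3 + 11·0 = 46
  Ueda: 5·0 + 7·2 + 4 + 6·4 + 2·1 + 11·1 = 55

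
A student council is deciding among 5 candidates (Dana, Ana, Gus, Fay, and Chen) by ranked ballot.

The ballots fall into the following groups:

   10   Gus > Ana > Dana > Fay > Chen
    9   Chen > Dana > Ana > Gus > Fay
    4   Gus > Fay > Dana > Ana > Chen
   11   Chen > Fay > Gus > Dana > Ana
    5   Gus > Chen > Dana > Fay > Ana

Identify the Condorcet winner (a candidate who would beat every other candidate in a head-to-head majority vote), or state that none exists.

Chen

Head-to-head results (39 voters total):
Dana vs Ana: Dana wins 29–10.
Dana vs Gus: Gus wins 30–9.
Dana vs Fay: Dana wins 24–15.
Dana vs Chen: Chen wins 25–14.
Ana vs Gus: Gus wins 30–9.
Ana vs Fay: Fay wins 20–19.
Ana vs Chen: Chen wins 25–14.
Gus vs Fay: Gus wins 28–11.
Gus vs Chen: Chen wins 20–19.
Fay vs Chen: Chen wins 25–14.
Chen beats each rival — Dana (25–14), Ana (25–14), Gus (20–19), Fay (25–14) — so Chen is the Condorcet winner.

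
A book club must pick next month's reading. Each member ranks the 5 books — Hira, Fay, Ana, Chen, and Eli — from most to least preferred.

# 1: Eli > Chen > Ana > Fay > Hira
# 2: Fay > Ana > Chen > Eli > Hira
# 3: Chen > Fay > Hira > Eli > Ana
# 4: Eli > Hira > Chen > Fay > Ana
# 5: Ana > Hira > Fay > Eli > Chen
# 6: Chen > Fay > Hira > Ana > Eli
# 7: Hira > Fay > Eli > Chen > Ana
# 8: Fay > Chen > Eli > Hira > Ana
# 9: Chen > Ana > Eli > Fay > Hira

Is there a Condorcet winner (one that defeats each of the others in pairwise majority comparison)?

Head-to-head results (9 voters total):
Hira vs Fay: Fay wins 6–3.
Hira vs Ana: Hira wins 5–4.
Hira vs Chen: Chen wins 6–3.
Hira vs Eli: Eli wins 5–4.
Fay vs Ana: Fay wins 6–3.
Fay vs Chen: Chen wins 5–4.
Fay vs Eli: Fay wins 6–3.
Ana vs Chen: Chen wins 7–2.
Ana vs Eli: Eli wins 5–4.
Chen vs Eli: Chen wins 5–4.
Chen beats each rival — Hira (6–3), Fay (5–4), Ana (7–2), Eli (5–4) — so Chen is the Condorcet winner.

Yes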